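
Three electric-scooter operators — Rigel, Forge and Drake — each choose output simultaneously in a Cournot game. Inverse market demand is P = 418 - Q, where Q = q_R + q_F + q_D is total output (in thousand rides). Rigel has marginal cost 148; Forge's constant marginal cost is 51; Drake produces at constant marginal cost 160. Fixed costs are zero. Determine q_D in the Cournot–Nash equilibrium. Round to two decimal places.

Rigel's profit: π_R = (418 - Q)q_R - (148q_R). Setting ∂π_R/∂q_R = 0: 270 - 2q_R - (q_F + q_D) = 0.
Forge's profit: π_F = (418 - Q)q_F - (51q_F). Setting ∂π_F/∂q_F = 0: 367 - 2q_F - (q_R + q_D) = 0.
Drake's profit: π_D = (418 - Q)q_D - (160q_D). Setting ∂π_D/∂q_D = 0: 258 - 2q_D - (q_R + q_F) = 0.
Adding the 3 first-order conditions: 895 − 4Q = 0, so Q = 895/4.
Back-substituting: q_R = (270 − 895/4) = 185/4, q_F = (367 − 895/4) = 573/4, q_D = (258 − 895/4) = 137/4.

34.25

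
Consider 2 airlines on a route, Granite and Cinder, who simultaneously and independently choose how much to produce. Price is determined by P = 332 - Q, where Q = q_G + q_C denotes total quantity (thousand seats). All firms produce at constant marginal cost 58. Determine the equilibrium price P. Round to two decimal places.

149.33

Each firm earns π_i = (332 - Q)q_i - 58q_i.
First-order condition (treating rivals' output as given): 274 - 2q_i - q_j = 0.
With identical firms every q_j equals q_i, so q_j = q_i and 274 = 3q_i, giving q_i = 274/3.
Total output Q = 548/3, so price P = 332 - 548/3 = 448/3.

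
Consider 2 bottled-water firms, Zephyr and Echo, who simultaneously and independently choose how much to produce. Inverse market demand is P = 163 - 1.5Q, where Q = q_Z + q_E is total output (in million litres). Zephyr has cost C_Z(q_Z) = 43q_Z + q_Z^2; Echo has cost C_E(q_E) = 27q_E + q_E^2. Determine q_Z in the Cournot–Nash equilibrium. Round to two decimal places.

Zephyr's profit: π_Z = (163 - 1.5Q)q_Z - (43q_Z + q_Z²). Setting ∂π_Z/∂q_Z = 0: 120 - 5q_Z - (3/2)(q_E) = 0.
Echo's profit: π_E = (163 - 1.5Q)q_E - (27q_E + q_E²). Setting ∂π_E/∂q_E = 0: 136 - 5q_E - (3/2)(q_Z) = 0.
Best responses: q_Z = (120 - (3/2)q_E)/5, q_E = (136 - (3/2)q_Z)/5.
Solving the pair: q_Z = 1584/91, q_E = 21.9780.

17.41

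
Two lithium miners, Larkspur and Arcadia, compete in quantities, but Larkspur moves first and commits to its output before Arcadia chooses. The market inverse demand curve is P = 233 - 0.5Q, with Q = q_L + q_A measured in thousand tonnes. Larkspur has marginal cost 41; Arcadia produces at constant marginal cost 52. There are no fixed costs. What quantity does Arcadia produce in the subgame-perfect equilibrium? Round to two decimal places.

79.50

Solve by backward induction. Given q_L, the follower Arcadia maximises π_A = (233 - (1/2)q_L - (1/2)q_A)q_A - 52q_A.
∂π_A/∂q_A = 181 - (1/2)q_L - q_A = 0 gives the reaction function q_A = (181 - (1/2)q_L).
Larkspur substitutes q_A(q_L) into its own profit: π_L = q_L(233 - (1/2)q_L - (181 - (1/2)q_L)/2) - 41q_L = (285/2 - (1/4)q_L)q_L - 41q_L.
Maximising: ∂π_L/∂q_L = 203/2 - (1/2)q_L = 0, giving q_L = 203.
Then q_A = (181 - (1/2)·203) = 159/2.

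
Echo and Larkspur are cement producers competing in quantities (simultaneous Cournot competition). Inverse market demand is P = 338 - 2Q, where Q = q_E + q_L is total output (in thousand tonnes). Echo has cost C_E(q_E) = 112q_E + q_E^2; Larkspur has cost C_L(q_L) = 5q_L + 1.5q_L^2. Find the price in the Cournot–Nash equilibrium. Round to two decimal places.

Echo's profit: π_E = (338 - 2Q)q_E - (112q_E + q_E²). Setting ∂π_E/∂q_E = 0: 226 - 6q_E - 2(q_L) = 0.
Larkspur's first-order condition: 333 - 7q_L - 2(q_E) = 0.
Rearranging gives the reaction functions q_E = (226 - 2q_L)/6 and q_L = (333 - 2q_E)/7.
Substituting one into the other gives q_E = 458/19 and q_L = 773/19.
Total output Q = 1231/19, so price P = 338 - 2·(1231/19) = 208.4211.

208.42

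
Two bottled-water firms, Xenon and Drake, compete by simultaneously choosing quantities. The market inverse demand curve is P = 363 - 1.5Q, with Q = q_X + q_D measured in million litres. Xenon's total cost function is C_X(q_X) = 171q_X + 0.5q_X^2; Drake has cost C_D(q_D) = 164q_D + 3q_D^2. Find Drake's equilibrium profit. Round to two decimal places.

1019.51

Xenon's profit: π_X = (363 - 1.5Q)q_X - (171q_X + (1/2)q_X²). Setting ∂π_X/∂q_X = 0: 192 - 4q_X - (3/2)(q_D) = 0.
Drake's profit: π_D = (363 - 1.5Q)q_D - (164q_D + 3q_D²). Setting ∂π_D/∂q_D = 0: 199 - 9q_D - (3/2)(q_X) = 0.
Rearranging gives the reaction functions q_X = (192 - (3/2)q_D)/4 and q_D = (199 - (3/2)q_X)/9.
Solving the pair: q_X = 1906/45, q_D = 15.0519.
Price P = 363 - (3/2)·(1550/27) = 276.8889.
Drake's profit: 276.8889·15.0519 - 164·15.0519 - 3·15.0519² = 1019.5121.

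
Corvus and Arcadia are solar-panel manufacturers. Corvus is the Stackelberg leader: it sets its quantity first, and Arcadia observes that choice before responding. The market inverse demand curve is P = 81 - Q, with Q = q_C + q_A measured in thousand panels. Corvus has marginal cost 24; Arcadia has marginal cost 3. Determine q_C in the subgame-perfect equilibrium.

18

The follower Arcadia best-responds to any q_C: π_A = (81 - Q)q_A - 3q_A.
∂π_A/∂q_A = 78 - q_C - 2q_A = 0 gives the reaction function q_A = (78 - q_C)/2.
Corvus substitutes q_A(q_C) into its own profit: π_C = q_C(81 - q_C - (78 - q_C)/2) - 24q_C = (42 - (1/2)q_C)q_C - 24q_C.
Maximising: ∂π_C/∂q_C = 18 - q_C = 0, giving q_C = 18.
Then q_A = (78 - 18)/2 = 30.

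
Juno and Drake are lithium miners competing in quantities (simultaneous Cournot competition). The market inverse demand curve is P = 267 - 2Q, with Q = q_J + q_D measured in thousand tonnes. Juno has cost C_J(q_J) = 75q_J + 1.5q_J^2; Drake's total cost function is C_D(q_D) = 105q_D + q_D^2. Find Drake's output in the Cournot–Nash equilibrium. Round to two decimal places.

Juno's profit: π_J = (267 - 2Q)q_J - (75q_J + (3/2)q_J²). Setting ∂π_J/∂q_J = 0: 192 - 7q_J - 2(q_D) = 0.
Drake's profit: π_D = (267 - 2Q)q_D - (105q_D + q_D²). Setting ∂π_D/∂q_D = 0: 162 - 6q_D - 2(q_J) = 0.
Best responses: q_J = (192 - 2q_D)/7, q_D = (162 - 2q_J)/6.
Solving the pair: q_J = 414/19, q_D = 375/19.

19.74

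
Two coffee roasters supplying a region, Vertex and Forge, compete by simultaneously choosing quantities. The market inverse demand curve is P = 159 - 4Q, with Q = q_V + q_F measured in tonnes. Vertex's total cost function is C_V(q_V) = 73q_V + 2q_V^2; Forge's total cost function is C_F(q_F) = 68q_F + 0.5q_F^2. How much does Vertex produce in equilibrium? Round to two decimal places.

Vertex's profit: π_V = (159 - 4Q)q_V - (73q_V + 2q_V²). Setting ∂π_V/∂q_V = 0: 86 - 12q_V - 4(q_F) = 0.
Forge's profit: π_F = (159 - 4Q)q_F - (68q_F + (1/2)q_F²). Setting ∂π_F/∂q_F = 0: 91 - 9q_F - 4(q_V) = 0.
So q_V = (86 - 4q_F)/12 and q_F = (91 - 4q_V)/9.
Solving the pair: q_V = 205/46, q_F = 187/23.

4.46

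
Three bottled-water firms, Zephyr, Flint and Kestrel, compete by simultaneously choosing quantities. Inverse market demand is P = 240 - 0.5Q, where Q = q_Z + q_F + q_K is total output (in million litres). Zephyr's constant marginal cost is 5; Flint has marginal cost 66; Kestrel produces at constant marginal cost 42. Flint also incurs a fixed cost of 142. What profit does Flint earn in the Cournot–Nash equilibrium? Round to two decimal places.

Zephyr's profit: π_Z = (240 - 0.5Q)q_Z - (5q_Z). Setting ∂π_Z/∂q_Z = 0: 235 - q_Z - (1/2)(q_F + q_K) = 0.
Flint's first-order condition: 174 - q_F - (1/2)(q_Z + q_K) = 0.
Kestrel's first-order condition: 198 - q_K - (1/2)(q_Z + q_F) = 0.
Summing all 3 equations gives 607 − 2Q = 0, hence Q = 607/2.
Back-substituting: q_Z = (235 − 607/4)/(1/2) = 333/2, q_F = (174 − 607/4)/(1/2) = 89/2, q_K = (198 − 607/4)/(1/2) = 185/2.
Price P = 240 - (1/2)·(607/2) = 353/4.
Flint's profit: (353/4 - 66)·(89/2) - 142 = 848.1250.

848.13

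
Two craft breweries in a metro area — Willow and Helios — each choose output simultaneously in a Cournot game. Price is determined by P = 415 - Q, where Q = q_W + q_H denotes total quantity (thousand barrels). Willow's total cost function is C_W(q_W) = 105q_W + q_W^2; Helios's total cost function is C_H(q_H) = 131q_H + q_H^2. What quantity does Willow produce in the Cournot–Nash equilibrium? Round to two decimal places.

Willow's profit: π_W = (415 - Q)q_W - (105q_W + q_W²). Setting ∂π_W/∂q_W = 0: 310 - 4q_W - (q_H) = 0.
Helios's profit: π_H = (415 - Q)q_H - (131q_H + q_H²). Setting ∂π_H/∂q_H = 0: 284 - 4q_H - (q_W) = 0.
Best responses: q_W = (310 - q_H)/4, q_H = (284 - q_W)/4.
Solving the pair: q_W = 956/15, q_H = 826/15.

63.73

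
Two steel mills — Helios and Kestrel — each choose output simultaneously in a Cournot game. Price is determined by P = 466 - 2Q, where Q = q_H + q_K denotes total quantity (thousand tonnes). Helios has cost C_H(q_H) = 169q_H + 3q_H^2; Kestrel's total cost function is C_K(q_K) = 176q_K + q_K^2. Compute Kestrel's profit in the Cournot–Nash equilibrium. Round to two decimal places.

Helios's profit: π_H = (466 - 2Q)q_H - (169q_H + 3q_H²). Setting ∂π_H/∂q_H = 0: 297 - 10q_H - 2(q_K) = 0.
Kestrel's first-order condition: 290 - 6q_K - 2(q_H) = 0.
So q_H = (297 - 2q_K)/10 and q_K = (290 - 2q_H)/6.
Substituting one into the other gives q_H = 601/28 and q_K = 1153/28.
Price P = 466 - 2·(877/14) = 340.7143.
Kestrel's profit: 340.7143·(1153/28) - 176·(1153/28) - (1153/28)² = 5087.0242.

5087.02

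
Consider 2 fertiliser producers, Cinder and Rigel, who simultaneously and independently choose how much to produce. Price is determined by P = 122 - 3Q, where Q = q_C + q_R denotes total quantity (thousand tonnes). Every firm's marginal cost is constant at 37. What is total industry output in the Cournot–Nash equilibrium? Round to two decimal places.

18.89

A representative firm's profit is π_i = q_i(122 - 3Q) - 37q_i.
Setting ∂π_i/∂q_i = 0 with rivals' quantities fixed: 85 - 6q_i - 3q_j = 0.
With identical firms every q_j equals q_i, so q_j = q_i and 85 = 9q_i, giving q_i = 85/9.
Total output Q = 85/9 + 85/9 = 170/9.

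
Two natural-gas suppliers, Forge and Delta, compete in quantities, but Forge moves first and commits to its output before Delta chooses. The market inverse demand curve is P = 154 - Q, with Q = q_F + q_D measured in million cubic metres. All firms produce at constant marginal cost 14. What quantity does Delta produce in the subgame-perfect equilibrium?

35

The follower Delta best-responds to any q_F: π_D = (154 - Q)q_D - 14q_D.
∂π_D/∂q_D = 140 - q_F - 2q_D = 0 gives the reaction function q_D = (140 - q_F)/2.
The leader anticipates this reaction. Substituting into P = 154 - Q gives P = 84 - (1/2)q_F, so π_F = (84 - (1/2)q_F)q_F - 14q_F.
Leader FOC: 70 - q_F = 0, so q_F = 70.
Then q_D = (140 - 70)/2 = 35.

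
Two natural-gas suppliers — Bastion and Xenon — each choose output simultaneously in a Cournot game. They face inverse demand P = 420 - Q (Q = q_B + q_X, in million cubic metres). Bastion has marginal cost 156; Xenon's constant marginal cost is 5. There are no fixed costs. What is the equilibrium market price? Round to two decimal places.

Bastion's profit: π_B = (420 - Q)q_B - (156q_B). Setting ∂π_B/∂q_B = 0: 264 - 2q_B - (q_X) = 0.
Xenon's profit: π_X = (420 - Q)q_X - (5q_X). Setting ∂π_X/∂q_X = 0: 415 - 2q_X - (q_B) = 0.
So q_B = (264 - q_X)/2 and q_X = (415 - q_B)/2.
Substituting one into the other gives q_B = 113/3 and q_X = 566/3.
Total output Q = 679/3, so price P = 420 - 679/3 = 581/3.

193.67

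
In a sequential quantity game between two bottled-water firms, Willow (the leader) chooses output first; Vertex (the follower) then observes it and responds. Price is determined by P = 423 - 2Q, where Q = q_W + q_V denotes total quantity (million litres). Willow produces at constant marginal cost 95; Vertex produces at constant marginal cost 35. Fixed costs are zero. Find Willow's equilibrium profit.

The follower Vertex best-responds to any q_W: π_V = (423 - 2Q)q_V - 35q_V.
∂π_V/∂q_V = 388 - 2q_W - 4q_V = 0 gives the reaction function q_V = (388 - 2q_W)/4.
The leader anticipates this reaction. Substituting into P = 423 - 2Q gives P = 229 - q_W, so π_W = (229 - q_W)q_W - 95q_W.
The leader's first-order condition 134 - 2q_W = 0 yields q_W = 67.
Then q_V = (388 - 2·67)/4 = 127/2.
Price P = 423 - 2·(261/2) = 162.
Willow's profit: (162 - 95)·67 = 4489.

4489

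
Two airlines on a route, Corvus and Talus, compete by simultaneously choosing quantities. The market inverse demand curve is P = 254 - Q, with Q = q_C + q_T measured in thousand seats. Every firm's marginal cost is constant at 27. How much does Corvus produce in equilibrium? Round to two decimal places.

A representative firm's profit is π_i = q_i(254 - Q) - 27q_i.
Setting ∂π_i/∂q_i = 0 with rivals' quantities fixed: 227 - 2q_i - q_j = 0.
By symmetry each firm produces the same amount; substituting q_j = q_i yields q_i = 227/3.

75.67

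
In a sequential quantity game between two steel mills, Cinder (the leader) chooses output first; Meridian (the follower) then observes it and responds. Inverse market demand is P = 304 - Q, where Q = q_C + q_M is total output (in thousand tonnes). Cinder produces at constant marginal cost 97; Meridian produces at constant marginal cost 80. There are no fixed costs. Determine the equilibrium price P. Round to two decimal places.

144.50

Solve by backward induction. Given q_C, the follower Meridian maximises π_M = (304 - q_C - q_M)q_M - 80q_M.
∂π_M/∂q_M = 224 - q_C - 2q_M = 0 gives the reaction function q_M = (224 - q_C)/2.
Cinder substitutes q_M(q_C) into its own profit: π_C = q_C(304 - q_C - (224 - q_C)/2) - 97q_C = (192 - (1/2)q_C)q_C - 97q_C.
Maximising: ∂π_C/∂q_C = 95 - q_C = 0, giving q_C = 95.
Then q_M = (224 - 95)/2 = 129/2.
Total output Q = 319/2, so price P = 304 - 319/2 = 289/2.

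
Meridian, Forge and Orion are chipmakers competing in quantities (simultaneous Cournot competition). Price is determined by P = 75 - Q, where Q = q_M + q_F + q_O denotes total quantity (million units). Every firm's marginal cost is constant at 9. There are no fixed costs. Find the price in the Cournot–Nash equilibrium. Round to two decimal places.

A representative firm's profit is π_i = q_i(75 - Q) - 9q_i.
First-order condition (treating rivals' output as given): 66 - 2q_i - Σ_{j≠i} q_j = 0.
With identical firms every q_j equals q_i, so Σ_{j≠i} q_j = 2q_i and 66 = 4q_i, giving q_i = 33/2.
Total output Q = 99/2, so price P = 75 - 99/2 = 51/2.

25.50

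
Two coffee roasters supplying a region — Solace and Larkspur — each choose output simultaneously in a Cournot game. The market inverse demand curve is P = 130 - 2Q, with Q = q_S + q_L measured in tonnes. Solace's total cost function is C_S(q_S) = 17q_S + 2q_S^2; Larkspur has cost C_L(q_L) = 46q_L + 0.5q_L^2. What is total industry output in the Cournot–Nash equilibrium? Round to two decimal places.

23.42

Solace's profit: π_S = (130 - 2Q)q_S - (17q_S + 2q_S²). Setting ∂π_S/∂q_S = 0: 113 - 8q_S - 2(q_L) = 0.
Larkspur's first-order condition: 84 - 5q_L - 2(q_S) = 0.
Rearranging gives the reaction functions q_S = (113 - 2q_L)/8 and q_L = (84 - 2q_S)/5.
Solving the pair: q_S = 397/36, q_L = 223/18.
Total output Q = 397/36 + 223/18 = 281/12.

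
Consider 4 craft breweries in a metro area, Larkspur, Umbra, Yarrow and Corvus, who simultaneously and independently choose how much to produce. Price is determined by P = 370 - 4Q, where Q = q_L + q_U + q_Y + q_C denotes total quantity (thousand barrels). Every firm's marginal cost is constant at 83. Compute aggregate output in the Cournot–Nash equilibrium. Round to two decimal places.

Each firm earns π_i = (370 - 4Q)q_i - 83q_i.
First-order condition (treating rivals' output as given): 287 - 8q_i - 4·Σ_{j≠i} q_j = 0.
With identical firms every q_j equals q_i, so Σ_{j≠i} q_j = 3q_i and 287 = 20q_i, giving q_i = 287/20.
Total output Q = 287/20 + 287/20 + 287/20 + 287/20 = 287/5.

57.40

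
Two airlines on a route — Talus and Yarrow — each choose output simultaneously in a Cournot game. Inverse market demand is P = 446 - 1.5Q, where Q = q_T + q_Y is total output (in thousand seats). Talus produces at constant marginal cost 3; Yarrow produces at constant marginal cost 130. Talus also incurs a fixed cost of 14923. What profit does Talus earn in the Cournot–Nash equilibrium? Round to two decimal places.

Talus's profit: π_T = (446 - 1.5Q)q_T - (3q_T). Setting ∂π_T/∂q_T = 0: 443 - 3q_T - (3/2)(q_Y) = 0.
Yarrow's first-order condition: 316 - 3q_Y - (3/2)(q_T) = 0.
Rearranging gives the reaction functions q_T = (443 - (3/2)q_Y)/3 and q_Y = (316 - (3/2)q_T)/3.
Substituting one into the other gives q_T = 380/3 and q_Y = 42.
Price P = 446 - (3/2)·(506/3) = 193.
Talus's profit: (193 - 3)·(380/3) - 14923 = 9143.6667.

9143.67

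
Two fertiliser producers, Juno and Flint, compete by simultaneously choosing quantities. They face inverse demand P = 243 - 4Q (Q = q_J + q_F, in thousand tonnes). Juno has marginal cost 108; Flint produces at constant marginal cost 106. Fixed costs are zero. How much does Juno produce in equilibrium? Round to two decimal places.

11.08

Juno's profit: π_J = (243 - 4Q)q_J - (108q_J). Setting ∂π_J/∂q_J = 0: 135 - 8q_J - 4(q_F) = 0.
Flint's profit: π_F = (243 - 4Q)q_F - (106q_F). Setting ∂π_F/∂q_F = 0: 137 - 8q_F - 4(q_J) = 0.
So q_J = (135 - 4q_F)/8 and q_F = (137 - 4q_J)/8.
Substituting one into the other gives q_J = 133/12 and q_F = 139/12.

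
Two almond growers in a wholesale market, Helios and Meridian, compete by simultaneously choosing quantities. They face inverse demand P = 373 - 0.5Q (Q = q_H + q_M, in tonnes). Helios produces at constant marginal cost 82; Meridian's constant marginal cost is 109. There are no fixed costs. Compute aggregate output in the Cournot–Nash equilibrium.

370

Helios's profit: π_H = (373 - 0.5Q)q_H - (82q_H). Setting ∂π_H/∂q_H = 0: 291 - q_H - (1/2)(q_M) = 0.
Meridian's first-order condition: 264 - q_M - (1/2)(q_H) = 0.
So q_H = (291 - (1/2)q_M) and q_M = (264 - (1/2)q_H).
Substituting one into the other gives q_H = 212 and q_M = 158.
Total output Q = 212 + 158 = 370.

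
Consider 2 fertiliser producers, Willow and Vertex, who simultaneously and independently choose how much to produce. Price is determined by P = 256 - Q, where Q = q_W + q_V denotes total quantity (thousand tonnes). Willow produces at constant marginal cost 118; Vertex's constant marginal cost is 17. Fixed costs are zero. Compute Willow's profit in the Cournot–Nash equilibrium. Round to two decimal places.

Willow's profit: π_W = (256 - Q)q_W - (118q_W). Setting ∂π_W/∂q_W = 0: 138 - 2q_W - (q_V) = 0.
Vertex's first-order condition: 239 - 2q_V - (q_W) = 0.
So q_W = (138 - q_V)/2 and q_V = (239 - q_W)/2.
Substituting one into the other gives q_W = 37/3 and q_V = 340/3.
Price P = 256 - 377/3 = 391/3.
Willow's profit: (391/3 - 118)·(37/3) = 1369/9.

152.11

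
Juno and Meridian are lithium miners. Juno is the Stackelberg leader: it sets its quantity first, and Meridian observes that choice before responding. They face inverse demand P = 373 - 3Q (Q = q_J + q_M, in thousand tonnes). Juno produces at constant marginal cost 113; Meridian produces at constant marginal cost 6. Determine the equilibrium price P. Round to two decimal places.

Solve by backward induction. Given q_J, the follower Meridian maximises π_M = (373 - 3q_J - 3q_M)q_M - 6q_M.
Follower FOC: 367 - 3q_J - 6q_M = 0, so q_M(q_J) = (367 - 3q_J)/6.
Juno substitutes q_M(q_J) into its own profit: π_J = q_J(373 - 3q_J - (367 - 3q_J)/2) - 113q_J = (379/2 - (3/2)q_J)q_J - 113q_J.
The leader's first-order condition 153/2 - 3q_J = 0 yields q_J = 51/2.
Then q_M = (367 - 3·(51/2))/6 = 581/12.
Total output Q = 887/12, so price P = 373 - 3·(887/12) = 605/4.

151.25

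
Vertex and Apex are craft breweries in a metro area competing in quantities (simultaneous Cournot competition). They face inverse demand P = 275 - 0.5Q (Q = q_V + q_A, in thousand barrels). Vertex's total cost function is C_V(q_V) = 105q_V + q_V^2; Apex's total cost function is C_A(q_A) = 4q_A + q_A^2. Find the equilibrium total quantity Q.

126

Vertex's profit: π_V = (275 - 0.5Q)q_V - (105q_V + q_V²). Setting ∂π_V/∂q_V = 0: 170 - 3q_V - (1/2)(q_A) = 0.
Apex's first-order condition: 271 - 3q_A - (1/2)(q_V) = 0.
Rearranging gives the reaction functions q_V = (170 - (1/2)q_A)/3 and q_A = (271 - (1/2)q_V)/3.
Solving the pair: q_V = 214/5, q_A = 416/5.
Total output Q = 214/5 + 416/5 = 126.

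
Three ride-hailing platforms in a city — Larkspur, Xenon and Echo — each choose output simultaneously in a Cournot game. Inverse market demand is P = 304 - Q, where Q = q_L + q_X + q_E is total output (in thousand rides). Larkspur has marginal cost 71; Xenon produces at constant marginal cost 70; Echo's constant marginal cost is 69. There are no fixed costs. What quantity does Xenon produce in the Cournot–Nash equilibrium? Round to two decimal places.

58.50

Larkspur's profit: π_L = (304 - Q)q_L - (71q_L). Setting ∂π_L/∂q_L = 0: 233 - 2q_L - (q_X + q_E) = 0.
Xenon's first-order condition: 234 - 2q_X - (q_L + q_E) = 0.
Echo's profit: π_E = (304 - Q)q_E - (69q_E). Setting ∂π_E/∂q_E = 0: 235 - 2q_E - (q_L + q_X) = 0.
Summing all 3 equations gives 702 − 4Q = 0, hence Q = 351/2.
Back-substituting: q_L = (233 − 351/2) = 115/2, q_X = (234 − 351/2) = 117/2, q_E = (235 − 351/2) = 119/2.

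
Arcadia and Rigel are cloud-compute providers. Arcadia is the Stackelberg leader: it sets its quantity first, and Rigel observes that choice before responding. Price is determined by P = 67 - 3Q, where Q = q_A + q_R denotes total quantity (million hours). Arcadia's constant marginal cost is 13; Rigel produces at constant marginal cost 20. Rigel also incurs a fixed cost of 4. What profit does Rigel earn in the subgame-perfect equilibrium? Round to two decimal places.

18.69

The follower Rigel best-responds to any q_A: π_R = (67 - 3Q)q_R - 20q_R.
∂π_R/∂q_R = 47 - 3q_A - 6q_R = 0 gives the reaction function q_R = (47 - 3q_A)/6.
Arcadia substitutes q_R(q_A) into its own profit: π_A = q_A(67 - 3q_A - (47 - 3q_A)/2) - 13q_A = (87/2 - (3/2)q_A)q_A - 13q_A.
Maximising: ∂π_A/∂q_A = 61/2 - 3q_A = 0, giving q_A = 61/6.
Then q_R = (47 - 3·(61/6))/6 = 11/4.
Price P = 67 - 3·(155/12) = 113/4.
Rigel's profit: (113/4 - 20)·(11/4) - 4 = 299/16.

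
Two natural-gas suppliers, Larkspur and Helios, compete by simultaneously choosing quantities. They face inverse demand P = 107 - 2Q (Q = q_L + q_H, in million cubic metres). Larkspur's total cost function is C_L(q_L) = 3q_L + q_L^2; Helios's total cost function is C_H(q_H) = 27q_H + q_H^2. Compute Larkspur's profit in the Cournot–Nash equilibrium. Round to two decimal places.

Larkspur's profit: π_L = (107 - 2Q)q_L - (3q_L + q_L²). Setting ∂π_L/∂q_L = 0: 104 - 6q_L - 2(q_H) = 0.
Helios's profit: π_H = (107 - 2Q)q_H - (27q_H + q_H²). Setting ∂π_H/∂q_H = 0: 80 - 6q_H - 2(q_L) = 0.
Best responses: q_L = (104 - 2q_H)/6, q_H = (80 - 2q_L)/6.
Substituting one into the other gives q_L = 29/2 and q_H = 17/2.
Price P = 107 - 2·23 = 61.
Larkspur's profit: 61·(29/2) - 3·(29/2) - (29/2)² = 630.7500.

630.75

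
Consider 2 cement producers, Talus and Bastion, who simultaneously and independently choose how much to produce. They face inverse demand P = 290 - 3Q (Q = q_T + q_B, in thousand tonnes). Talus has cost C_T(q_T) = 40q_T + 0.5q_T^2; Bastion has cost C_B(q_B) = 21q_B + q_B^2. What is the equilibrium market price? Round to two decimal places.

141.53

Talus's profit: π_T = (290 - 3Q)q_T - (40q_T + (1/2)q_T²). Setting ∂π_T/∂q_T = 0: 250 - 7q_T - 3(q_B) = 0.
Bastion's first-order condition: 269 - 8q_B - 3(q_T) = 0.
Rearranging gives the reaction functions q_T = (250 - 3q_B)/7 and q_B = (269 - 3q_T)/8.
Substituting one into the other gives q_T = 1193/47 and q_B = 1133/47.
Total output Q = 49.4894, so price P = 290 - 3·49.4894 = 141.5319.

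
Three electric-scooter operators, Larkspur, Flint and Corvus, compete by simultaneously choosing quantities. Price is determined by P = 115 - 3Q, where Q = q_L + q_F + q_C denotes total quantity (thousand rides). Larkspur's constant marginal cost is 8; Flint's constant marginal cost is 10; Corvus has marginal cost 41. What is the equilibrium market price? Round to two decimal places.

43.50

Larkspur's profit: π_L = (115 - 3Q)q_L - (8q_L). Setting ∂π_L/∂q_L = 0: 107 - 6q_L - 3(q_F + q_C) = 0.
Flint's first-order condition: 105 - 6q_F - 3(q_L + q_C) = 0.
Corvus's profit: π_C = (115 - 3Q)q_C - (41q_C). Setting ∂π_C/∂q_C = 0: 74 - 6q_C - 3(q_L + q_F) = 0.
Adding the 3 first-order conditions: 286 − 12Q = 0, so Q = 143/6.
Back-substituting: q_L = (107 − 143/2)/3 = 71/6, q_F = (105 − 143/2)/3 = 67/6, q_C = (74 − 143/2)/3 = 5/6.
Total output Q = 143/6, so price P = 115 - 3·(143/6) = 87/2.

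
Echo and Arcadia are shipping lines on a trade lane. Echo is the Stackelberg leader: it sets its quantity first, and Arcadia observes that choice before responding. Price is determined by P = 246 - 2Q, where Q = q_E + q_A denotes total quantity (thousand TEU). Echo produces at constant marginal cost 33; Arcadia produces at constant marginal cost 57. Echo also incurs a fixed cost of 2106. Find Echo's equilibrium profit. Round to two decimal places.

Solve by backward induction. Given q_E, the follower Arcadia maximises π_A = (246 - 2q_E - 2q_A)q_A - 57q_A.
Follower FOC: 189 - 2q_E - 4q_A = 0, so q_A(q_E) = (189 - 2q_E)/4.
The leader anticipates this reaction. Substituting into P = 246 - 2Q gives P = 303/2 - q_E, so π_E = (303/2 - q_E)q_E - 33q_E.
Maximising: ∂π_E/∂q_E = 237/2 - 2q_E = 0, giving q_E = 237/4.
Then q_A = (189 - 2·(237/4))/4 = 141/8.
Price P = 246 - 2·(615/8) = 369/4.
Echo's profit: (369/4 - 33)·(237/4) - 2106 = 1404.5625.

1404.56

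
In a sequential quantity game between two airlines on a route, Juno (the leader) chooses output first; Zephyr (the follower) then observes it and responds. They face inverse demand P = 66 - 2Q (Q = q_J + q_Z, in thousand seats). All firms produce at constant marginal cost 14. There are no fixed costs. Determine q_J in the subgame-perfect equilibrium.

Solve by backward induction. Given q_J, the follower Zephyr maximises π_Z = (66 - 2q_J - 2q_Z)q_Z - 14q_Z.
Setting the follower's marginal profit to zero, 52 - 2q_J - 4q_Z = 0, i.e. q_Z = (52 - 2q_J)/4.
Juno substitutes q_Z(q_J) into its own profit: π_J = q_J(66 - 2q_J - (52 - 2q_J)/2) - 14q_J = (40 - q_J)q_J - 14q_J.
Maximising: ∂π_J/∂q_J = 26 - 2q_J = 0, giving q_J = 13.
Then q_Z = (52 - 2·13)/4 = 13/2.

13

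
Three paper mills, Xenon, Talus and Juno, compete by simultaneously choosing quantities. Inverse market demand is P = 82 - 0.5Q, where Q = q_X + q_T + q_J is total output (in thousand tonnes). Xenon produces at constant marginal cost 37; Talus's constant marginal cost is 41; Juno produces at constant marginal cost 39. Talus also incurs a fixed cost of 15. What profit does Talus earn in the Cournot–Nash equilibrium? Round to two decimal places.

Xenon's profit: π_X = (82 - 0.5Q)q_X - (37q_X). Setting ∂π_X/∂q_X = 0: 45 - q_X - (1/2)(q_T + q_J) = 0.
Talus's first-order condition: 41 - q_T - (1/2)(q_X + q_J) = 0.
Juno's profit: π_J = (82 - 0.5Q)q_J - (39q_J). Setting ∂π_J/∂q_J = 0: 43 - q_J - (1/2)(q_X + q_T) = 0.
Adding the 3 conditions: 129 − Q − Q = 0, i.e. Q = 129/2.
Back-substituting: q_X = (45 − 129/4)/(1/2) = 51/2, q_T = (41 − 129/4)/(1/2) = 35/2, q_J = (43 − 129/4)/(1/2) = 43/2.
Price P = 82 - (1/2)·(129/2) = 199/4.
Talus's profit: (199/4 - 41)·(35/2) - 15 = 1105/8.

138.13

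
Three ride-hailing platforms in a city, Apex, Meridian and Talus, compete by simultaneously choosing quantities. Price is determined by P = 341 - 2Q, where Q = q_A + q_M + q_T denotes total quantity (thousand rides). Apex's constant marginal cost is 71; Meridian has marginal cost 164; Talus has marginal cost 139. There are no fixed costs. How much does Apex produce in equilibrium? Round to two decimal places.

53.88

Apex's profit: π_A = (341 - 2Q)q_A - (71q_A). Setting ∂π_A/∂q_A = 0: 270 - 4q_A - 2(q_M + q_T) = 0.
Meridian's first-order condition: 177 - 4q_M - 2(q_A + q_T) = 0.
Talus's first-order condition: 202 - 4q_T - 2(q_A + q_M) = 0.
Summing all 3 equations gives 649 − 8Q = 0, hence Q = 649/8.
Back-substituting: q_A = (270 − 649/4)/2 = 431/8, q_M = (177 − 649/4)/2 = 59/8, q_T = (202 − 649/4)/2 = 159/8.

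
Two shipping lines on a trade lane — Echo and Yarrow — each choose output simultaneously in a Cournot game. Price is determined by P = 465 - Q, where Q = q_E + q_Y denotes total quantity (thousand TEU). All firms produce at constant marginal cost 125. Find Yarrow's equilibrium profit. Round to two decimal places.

A representative firm's profit is π_i = q_i(465 - Q) - 125q_i.
First-order condition (treating rivals' output as given): 340 - 2q_i - q_j = 0.
With identical firms every q_j equals q_i, so q_j = q_i and 340 = 3q_i, giving q_i = 340/3.
Price P = 465 - 680/3 = 715/3.
Yarrow's profit: (715/3 - 125)·(340/3) = 12844.4444.

12844.44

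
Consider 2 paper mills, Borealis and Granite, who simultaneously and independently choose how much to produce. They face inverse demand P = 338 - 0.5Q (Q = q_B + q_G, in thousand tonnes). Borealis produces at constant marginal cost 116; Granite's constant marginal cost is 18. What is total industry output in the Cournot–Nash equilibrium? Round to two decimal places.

361.33

Borealis's profit: π_B = (338 - 0.5Q)q_B - (116q_B). Setting ∂π_B/∂q_B = 0: 222 - q_B - (1/2)(q_G) = 0.
Granite's profit: π_G = (338 - 0.5Q)q_G - (18q_G). Setting ∂π_G/∂q_G = 0: 320 - q_G - (1/2)(q_B) = 0.
Rearranging gives the reaction functions q_B = (222 - (1/2)q_G) and q_G = (320 - (1/2)q_B).
Substituting one into the other gives q_B = 248/3 and q_G = 836/3.
Total output Q = 248/3 + 836/3 = 1084/3.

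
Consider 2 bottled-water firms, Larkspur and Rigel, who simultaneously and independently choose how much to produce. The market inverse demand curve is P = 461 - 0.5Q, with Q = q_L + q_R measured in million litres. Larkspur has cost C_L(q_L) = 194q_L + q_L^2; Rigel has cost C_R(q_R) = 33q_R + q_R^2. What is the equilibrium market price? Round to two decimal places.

Larkspur's profit: π_L = (461 - 0.5Q)q_L - (194q_L + q_L²). Setting ∂π_L/∂q_L = 0: 267 - 3q_L - (1/2)(q_R) = 0.
Rigel's first-order condition: 428 - 3q_R - (1/2)(q_L) = 0.
Rearranging gives the reaction functions q_L = (267 - (1/2)q_R)/3 and q_R = (428 - (1/2)q_L)/3.
Solving the pair: q_L = 67.0857, q_R = 131.4857.
Total output Q = 1390/7, so price P = 461 - (1/2)·(1390/7) = 361.7143.

361.71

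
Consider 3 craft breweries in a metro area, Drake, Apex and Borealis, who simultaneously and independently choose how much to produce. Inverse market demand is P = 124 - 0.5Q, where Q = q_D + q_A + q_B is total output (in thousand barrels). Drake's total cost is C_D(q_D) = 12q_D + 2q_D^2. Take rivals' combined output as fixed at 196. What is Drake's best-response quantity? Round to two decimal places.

2.80

With rivals' combined output fixed at 196, Drake's profit is π_D = (124 - (1/2)·196 - (1/2)q_D)q_D - (12q_D + 2q_D²) = (26 - (1/2)q_D)q_D - (12q_D + 2q_D²).
∂π_D/∂q_D = 14 - 5q_D = 0, so q_D = 14/5.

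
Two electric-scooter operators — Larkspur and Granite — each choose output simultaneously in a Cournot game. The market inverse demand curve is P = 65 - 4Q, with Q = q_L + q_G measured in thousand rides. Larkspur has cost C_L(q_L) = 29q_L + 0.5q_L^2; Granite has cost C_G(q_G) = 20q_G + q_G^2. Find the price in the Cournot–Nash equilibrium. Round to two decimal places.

41.16

Larkspur's profit: π_L = (65 - 4Q)q_L - (29q_L + (1/2)q_L²). Setting ∂π_L/∂q_L = 0: 36 - 9q_L - 4(q_G) = 0.
Granite's first-order condition: 45 - 10q_G - 4(q_L) = 0.
Best responses: q_L = (36 - 4q_G)/9, q_G = (45 - 4q_L)/10.
Substituting one into the other gives q_L = 90/37 and q_G = 261/74.
Total output Q = 441/74, so price P = 65 - 4·(441/74) = 1523/37.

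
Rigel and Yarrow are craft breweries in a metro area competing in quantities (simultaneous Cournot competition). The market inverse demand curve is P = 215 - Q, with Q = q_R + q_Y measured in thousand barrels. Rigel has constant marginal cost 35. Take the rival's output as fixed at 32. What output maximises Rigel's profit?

With the rival's output fixed at 32, Rigel's profit is π_R = (215 - 32 - q_R)q_R - (35q_R) = (183 - q_R)q_R - (35q_R).
∂π_R/∂q_R = 148 - 2q_R = 0, so q_R = 74.

74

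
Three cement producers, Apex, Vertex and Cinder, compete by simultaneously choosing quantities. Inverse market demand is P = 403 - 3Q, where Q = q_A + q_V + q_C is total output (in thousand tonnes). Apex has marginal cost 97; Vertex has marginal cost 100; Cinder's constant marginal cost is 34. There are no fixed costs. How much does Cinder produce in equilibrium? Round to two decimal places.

Apex's profit: π_A = (403 - 3Q)q_A - (97q_A). Setting ∂π_A/∂q_A = 0: 306 - 6q_A - 3(q_V + q_C) = 0.
Vertex's first-order condition: 303 - 6q_V - 3(q_A + q_C) = 0.
Cinder's first-order condition: 369 - 6q_C - 3(q_A + q_V) = 0.
Adding the 3 conditions: 978 − 6Q − 6Q = 0, i.e. Q = 163/2.
Back-substituting: q_A = (306 − 489/2)/3 = 41/2, q_V = (303 − 489/2)/3 = 39/2, q_C = (369 − 489/2)/3 = 83/2.

41.50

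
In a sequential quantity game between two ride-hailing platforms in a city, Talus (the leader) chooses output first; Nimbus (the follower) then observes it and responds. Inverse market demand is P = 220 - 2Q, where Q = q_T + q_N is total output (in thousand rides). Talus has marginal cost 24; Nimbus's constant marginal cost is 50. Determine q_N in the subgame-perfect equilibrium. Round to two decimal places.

Solve by backward induction. Given q_T, the follower Nimbus maximises π_N = (220 - 2q_T - 2q_N)q_N - 50q_N.
Follower FOC: 170 - 2q_T - 4q_N = 0, so q_N(q_T) = (170 - 2q_T)/4.
The leader anticipates this reaction. Substituting into P = 220 - 2Q gives P = 135 - q_T, so π_T = (135 - q_T)q_T - 24q_T.
The leader's first-order condition 111 - 2q_T = 0 yields q_T = 111/2.
Then q_N = (170 - 2·(111/2))/4 = 59/4.

14.75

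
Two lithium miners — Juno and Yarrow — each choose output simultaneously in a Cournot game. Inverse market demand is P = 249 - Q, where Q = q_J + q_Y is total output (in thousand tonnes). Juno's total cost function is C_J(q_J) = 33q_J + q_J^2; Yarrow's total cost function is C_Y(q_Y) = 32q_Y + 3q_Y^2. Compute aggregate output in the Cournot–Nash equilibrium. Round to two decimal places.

Juno's profit: π_J = (249 - Q)q_J - (33q_J + q_J²). Setting ∂π_J/∂q_J = 0: 216 - 4q_J - (q_Y) = 0.
Yarrow's profit: π_Y = (249 - Q)q_Y - (32q_Y + 3q_Y²). Setting ∂π_Y/∂q_Y = 0: 217 - 8q_Y - (q_J) = 0.
Best responses: q_J = (216 - q_Y)/4, q_Y = (217 - q_J)/8.
Substituting one into the other gives q_J = 1511/31 and q_Y = 652/31.
Total output Q = 1511/31 + 652/31 = 69.7742.

69.77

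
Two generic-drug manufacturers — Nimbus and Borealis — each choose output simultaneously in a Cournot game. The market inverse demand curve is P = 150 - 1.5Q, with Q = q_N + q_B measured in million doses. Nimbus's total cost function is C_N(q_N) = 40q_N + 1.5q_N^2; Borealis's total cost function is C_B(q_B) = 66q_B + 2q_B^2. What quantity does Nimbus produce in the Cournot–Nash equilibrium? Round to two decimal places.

16.20

Nimbus's profit: π_N = (150 - 1.5Q)q_N - (40q_N + (3/2)q_N²). Setting ∂π_N/∂q_N = 0: 110 - 6q_N - (3/2)(q_B) = 0.
Borealis's first-order condition: 84 - 7q_B - (3/2)(q_N) = 0.
So q_N = (110 - (3/2)q_B)/6 and q_B = (84 - (3/2)q_N)/7.
Substituting one into the other gives q_N = 16.2013 and q_B = 452/53.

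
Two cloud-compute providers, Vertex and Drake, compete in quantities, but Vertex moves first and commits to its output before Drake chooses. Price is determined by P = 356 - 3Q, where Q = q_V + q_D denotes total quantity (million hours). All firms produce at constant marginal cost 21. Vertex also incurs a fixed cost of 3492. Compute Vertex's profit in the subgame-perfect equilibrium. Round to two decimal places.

1184.04

Solve by backward induction. Given q_V, the follower Drake maximises π_D = (356 - 3q_V - 3q_D)q_D - 21q_D.
Follower FOC: 335 - 3q_V - 6q_D = 0, so q_D(q_V) = (335 - 3q_V)/6.
Vertex substitutes q_D(q_V) into its own profit: π_V = q_V(356 - 3q_V - (335 - 3q_V)/2) - 21q_V = (377/2 - (3/2)q_V)q_V - 21q_V.
Maximising: ∂π_V/∂q_V = 335/2 - 3q_V = 0, giving q_V = 335/6.
Then q_D = (335 - 3·(335/6))/6 = 335/12.
Price P = 356 - 3·(335/4) = 419/4.
Vertex's profit: (419/4 - 21)·(335/6) - 3492 = 1184.0417.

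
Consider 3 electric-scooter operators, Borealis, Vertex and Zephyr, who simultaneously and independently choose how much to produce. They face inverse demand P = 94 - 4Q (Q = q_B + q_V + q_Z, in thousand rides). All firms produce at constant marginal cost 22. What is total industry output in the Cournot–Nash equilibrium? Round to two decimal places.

Each firm earns π_i = (94 - 4Q)q_i - 22q_i.
First-order condition (treating rivals' output as given): 72 - 8q_i - 4·Σ_{j≠i} q_j = 0.
By symmetry each firm produces the same amount; substituting Σ_{j≠i} q_j = 2q_i yields q_i = 72/16 = 9/2.
Total output Q = 9/2 + 9/2 + 9/2 = 27/2.

13.50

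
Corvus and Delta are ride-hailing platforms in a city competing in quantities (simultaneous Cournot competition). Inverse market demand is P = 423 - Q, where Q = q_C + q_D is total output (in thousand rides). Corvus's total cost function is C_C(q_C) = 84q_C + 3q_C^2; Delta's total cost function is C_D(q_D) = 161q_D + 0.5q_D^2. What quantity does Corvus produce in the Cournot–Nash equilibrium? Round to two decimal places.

32.83

Corvus's profit: π_C = (423 - Q)q_C - (84q_C + 3q_C²). Setting ∂π_C/∂q_C = 0: 339 - 8q_C - (q_D) = 0.
Delta's first-order condition: 262 - 3q_D - (q_C) = 0.
Best responses: q_C = (339 - q_D)/8, q_D = (262 - q_C)/3.
Substituting one into the other gives q_C = 755/23 and q_D = 1757/23.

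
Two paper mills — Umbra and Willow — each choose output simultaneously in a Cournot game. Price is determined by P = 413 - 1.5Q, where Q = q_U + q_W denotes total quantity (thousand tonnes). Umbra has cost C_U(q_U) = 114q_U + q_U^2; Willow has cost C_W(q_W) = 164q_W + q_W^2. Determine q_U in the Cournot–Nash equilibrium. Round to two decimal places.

Umbra's profit: π_U = (413 - 1.5Q)q_U - (114q_U + q_U²). Setting ∂π_U/∂q_U = 0: 299 - 5q_U - (3/2)(q_W) = 0.
Willow's first-order condition: 249 - 5q_W - (3/2)(q_U) = 0.
So q_U = (299 - (3/2)q_W)/5 and q_W = (249 - (3/2)q_U)/5.
Solving the pair: q_U = 49.2967, q_W = 35.0110.

49.30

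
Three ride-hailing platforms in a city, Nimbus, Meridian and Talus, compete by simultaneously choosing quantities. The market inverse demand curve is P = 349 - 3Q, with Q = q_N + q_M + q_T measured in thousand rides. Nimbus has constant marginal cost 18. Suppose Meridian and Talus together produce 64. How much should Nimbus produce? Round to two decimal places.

With rivals' combined output fixed at 64, Nimbus's profit is π_N = (349 - 3·64 - 3q_N)q_N - (18q_N) = (157 - 3q_N)q_N - (18q_N).
∂π_N/∂q_N = 139 - 6q_N = 0, so q_N = 139/6.

23.17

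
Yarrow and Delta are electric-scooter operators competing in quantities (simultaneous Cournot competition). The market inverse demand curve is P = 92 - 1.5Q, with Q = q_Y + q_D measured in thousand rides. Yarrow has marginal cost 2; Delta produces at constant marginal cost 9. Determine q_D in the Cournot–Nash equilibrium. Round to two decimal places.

Yarrow's profit: π_Y = (92 - 1.5Q)q_Y - (2q_Y). Setting ∂π_Y/∂q_Y = 0: 90 - 3q_Y - (3/2)(q_D) = 0.
Delta's first-order condition: 83 - 3q_D - (3/2)(q_Y) = 0.
Best responses: q_Y = (90 - (3/2)q_D)/3, q_D = (83 - (3/2)q_Y)/3.
Substituting one into the other gives q_Y = 194/9 and q_D = 152/9.

16.89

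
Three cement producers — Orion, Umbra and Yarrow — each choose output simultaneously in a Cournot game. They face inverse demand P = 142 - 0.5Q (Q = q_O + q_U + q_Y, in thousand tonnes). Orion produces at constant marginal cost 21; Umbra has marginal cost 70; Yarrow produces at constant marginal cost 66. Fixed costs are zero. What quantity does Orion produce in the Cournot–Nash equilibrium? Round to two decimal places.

Orion's profit: π_O = (142 - 0.5Q)q_O - (21q_O). Setting ∂π_O/∂q_O = 0: 121 - q_O - (1/2)(q_U + q_Y) = 0.
Umbra's first-order condition: 72 - q_U - (1/2)(q_O + q_Y) = 0.
Yarrow's profit: π_Y = (142 - 0.5Q)q_Y - (66q_Y). Setting ∂π_Y/∂q_Y = 0: 76 - q_Y - (1/2)(q_O + q_U) = 0.
Summing all 3 equations gives 269 − 2Q = 0, hence Q = 269/2.
Back-substituting: q_O = (121 − 269/4)/(1/2) = 215/2, q_U = (72 − 269/4)/(1/2) = 19/2, q_Y = (76 − 269/4)/(1/2) = 35/2.

107.50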